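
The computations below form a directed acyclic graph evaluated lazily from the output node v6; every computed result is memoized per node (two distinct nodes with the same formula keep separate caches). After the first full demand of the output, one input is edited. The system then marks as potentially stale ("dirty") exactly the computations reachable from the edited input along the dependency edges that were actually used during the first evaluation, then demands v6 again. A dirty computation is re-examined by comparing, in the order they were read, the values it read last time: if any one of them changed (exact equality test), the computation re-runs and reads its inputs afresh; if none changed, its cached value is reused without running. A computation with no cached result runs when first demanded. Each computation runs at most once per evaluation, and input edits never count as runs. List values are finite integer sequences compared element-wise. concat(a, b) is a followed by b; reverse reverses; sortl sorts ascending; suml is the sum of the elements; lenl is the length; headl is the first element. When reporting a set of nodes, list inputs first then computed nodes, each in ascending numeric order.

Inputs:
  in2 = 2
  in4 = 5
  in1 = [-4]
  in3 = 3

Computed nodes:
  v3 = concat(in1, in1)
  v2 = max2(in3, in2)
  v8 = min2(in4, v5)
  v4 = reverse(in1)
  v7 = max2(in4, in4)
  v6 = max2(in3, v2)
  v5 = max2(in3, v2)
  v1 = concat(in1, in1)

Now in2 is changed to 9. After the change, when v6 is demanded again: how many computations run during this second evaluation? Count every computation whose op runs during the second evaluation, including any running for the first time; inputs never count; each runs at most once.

2 computations run: v2, v6.

First demand of the output computes:
  v2 = max2(3, 2) = 3
  v6 = max2(3, 3) = 3

After the edit, cleaning proceeds:
  v2: a read changed (in2 2->9) — executes, giving 9.
  v6: a read changed (v2 3->9) — executes, giving 9.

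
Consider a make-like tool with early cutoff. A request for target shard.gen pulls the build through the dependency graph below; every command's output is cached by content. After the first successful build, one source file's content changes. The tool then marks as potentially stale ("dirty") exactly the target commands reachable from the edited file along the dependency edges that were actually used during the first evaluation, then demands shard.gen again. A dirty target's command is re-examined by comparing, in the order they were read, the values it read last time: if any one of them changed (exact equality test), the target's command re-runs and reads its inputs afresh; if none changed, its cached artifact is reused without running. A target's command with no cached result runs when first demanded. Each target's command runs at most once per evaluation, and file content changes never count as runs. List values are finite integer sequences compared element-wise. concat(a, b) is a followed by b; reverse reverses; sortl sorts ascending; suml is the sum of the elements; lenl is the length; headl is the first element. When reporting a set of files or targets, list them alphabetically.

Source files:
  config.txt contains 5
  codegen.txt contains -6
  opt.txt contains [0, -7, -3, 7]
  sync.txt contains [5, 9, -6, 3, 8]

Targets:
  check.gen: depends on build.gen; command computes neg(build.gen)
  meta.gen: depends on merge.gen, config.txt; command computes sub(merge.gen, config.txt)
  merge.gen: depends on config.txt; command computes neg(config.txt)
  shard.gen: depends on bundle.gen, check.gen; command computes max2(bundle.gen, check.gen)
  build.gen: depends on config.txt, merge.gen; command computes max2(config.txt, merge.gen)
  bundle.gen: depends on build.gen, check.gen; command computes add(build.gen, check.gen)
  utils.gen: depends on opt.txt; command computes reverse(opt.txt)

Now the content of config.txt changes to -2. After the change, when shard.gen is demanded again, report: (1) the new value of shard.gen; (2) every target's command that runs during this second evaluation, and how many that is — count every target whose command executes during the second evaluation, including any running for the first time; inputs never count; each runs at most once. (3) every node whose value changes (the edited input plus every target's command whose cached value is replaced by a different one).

Demanding shard.gen again yields 0.
5 target commands run: build.gen, bundle.gen, check.gen, merge.gen, shard.gen.
The nodes whose values change: build.gen, check.gen, config.txt, merge.gen.

First demand of the output computes:
  merge.gen = neg(5) = -5
  build.gen = max2(5, -5) = 5
  check.gen = neg(5) = -5
  bundle.gen = add(5, -5) = 0
  shard.gen = max2(0, -5) = 0

After the edit, cleaning proceeds:
  merge.gen: a read changed (config.txt 5->-2) — executes, giving 2.
  build.gen: a read changed (config.txt 5->-2; merge.gen -5->2) — executes, giving 2.
  check.gen: a read changed (build.gen 5->2) — executes, giving -2.
  bundle.gen: a read changed (build.gen 5->2; check.gen -5->-2) — executes, giving 0 — identical to its old value.
  shard.gen: a read changed (check.gen -5->-2) — executes, giving 0 — identical to its old value.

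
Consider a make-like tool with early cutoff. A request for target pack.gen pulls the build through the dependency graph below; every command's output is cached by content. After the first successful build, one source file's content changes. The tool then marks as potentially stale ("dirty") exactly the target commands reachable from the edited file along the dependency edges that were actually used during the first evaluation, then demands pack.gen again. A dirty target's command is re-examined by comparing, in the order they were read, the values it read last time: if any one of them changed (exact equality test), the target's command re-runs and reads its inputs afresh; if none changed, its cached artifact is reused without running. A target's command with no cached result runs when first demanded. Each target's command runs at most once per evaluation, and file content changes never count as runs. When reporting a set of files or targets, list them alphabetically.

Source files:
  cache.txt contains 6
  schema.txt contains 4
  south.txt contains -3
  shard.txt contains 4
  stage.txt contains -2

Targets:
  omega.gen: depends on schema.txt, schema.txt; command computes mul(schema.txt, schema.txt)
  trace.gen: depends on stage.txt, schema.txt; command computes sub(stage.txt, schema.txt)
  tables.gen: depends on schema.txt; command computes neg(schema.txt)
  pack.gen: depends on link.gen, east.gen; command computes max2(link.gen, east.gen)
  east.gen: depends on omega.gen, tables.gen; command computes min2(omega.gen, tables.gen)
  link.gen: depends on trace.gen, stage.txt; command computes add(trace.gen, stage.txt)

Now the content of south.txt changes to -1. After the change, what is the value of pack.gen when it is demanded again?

Demanding pack.gen again yields -4.
Note the shortcut — nothing in the graph depends on south.txt at all, so no recomputation happens.

First demand of the output computes:
  omega.gen = mul(4, 4) = 16
  tables.gen = neg(4) = -4
  east.gen = min2(16, -4) = -4
  trace.gen = sub(-2, 4) = -6
  link.gen = add(-6, -2) = -8
  pack.gen = max2(-8, -4) = -4

After the edit, cleaning proceeds:
  no node depends on south.txt at all; the second demand re-runs nothing.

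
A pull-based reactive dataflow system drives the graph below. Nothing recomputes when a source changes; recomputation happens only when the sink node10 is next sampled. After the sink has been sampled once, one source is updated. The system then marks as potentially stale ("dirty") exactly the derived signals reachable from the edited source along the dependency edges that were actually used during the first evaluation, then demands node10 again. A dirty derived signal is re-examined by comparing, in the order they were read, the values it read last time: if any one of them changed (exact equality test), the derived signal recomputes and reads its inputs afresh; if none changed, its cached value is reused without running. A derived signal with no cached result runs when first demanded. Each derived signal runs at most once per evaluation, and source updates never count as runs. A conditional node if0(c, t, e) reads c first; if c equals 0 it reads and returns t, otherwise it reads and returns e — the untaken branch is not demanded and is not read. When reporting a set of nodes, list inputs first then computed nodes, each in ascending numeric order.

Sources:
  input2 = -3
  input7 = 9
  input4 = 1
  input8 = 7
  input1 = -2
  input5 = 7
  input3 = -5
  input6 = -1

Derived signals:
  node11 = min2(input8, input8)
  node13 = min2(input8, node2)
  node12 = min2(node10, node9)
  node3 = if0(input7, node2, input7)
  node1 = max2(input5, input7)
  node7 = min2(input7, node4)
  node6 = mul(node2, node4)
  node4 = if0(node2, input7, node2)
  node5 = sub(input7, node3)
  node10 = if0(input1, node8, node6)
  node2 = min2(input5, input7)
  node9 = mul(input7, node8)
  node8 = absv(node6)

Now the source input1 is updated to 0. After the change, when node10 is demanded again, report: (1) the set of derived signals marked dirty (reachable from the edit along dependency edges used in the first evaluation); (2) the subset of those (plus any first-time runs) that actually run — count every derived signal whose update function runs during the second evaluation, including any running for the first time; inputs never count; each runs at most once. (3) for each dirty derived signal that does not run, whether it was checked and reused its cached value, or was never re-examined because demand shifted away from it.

First evaluation (everything demanded from the output):
  node2 = min2(7, 9) = 7
  node4 = if0(node2=7 -> else branch node2) = 7
  node6 = mul(7, 7) = 49
  node10 = if0(input1=-2 -> else branch node6) = 49

Propagation after the edit:
  node8: demanded for the first time — runs, produces 49.
  node10: runs — input1 -2->0; result 49 (same value as before).

Key observation: a condition flipped, so demand reaches new nodes — node8 runs for the first time.

Marked dirty: node10.
Derived signals that run: node8, node10 — 2 in total.
Every dirty derived signal ran.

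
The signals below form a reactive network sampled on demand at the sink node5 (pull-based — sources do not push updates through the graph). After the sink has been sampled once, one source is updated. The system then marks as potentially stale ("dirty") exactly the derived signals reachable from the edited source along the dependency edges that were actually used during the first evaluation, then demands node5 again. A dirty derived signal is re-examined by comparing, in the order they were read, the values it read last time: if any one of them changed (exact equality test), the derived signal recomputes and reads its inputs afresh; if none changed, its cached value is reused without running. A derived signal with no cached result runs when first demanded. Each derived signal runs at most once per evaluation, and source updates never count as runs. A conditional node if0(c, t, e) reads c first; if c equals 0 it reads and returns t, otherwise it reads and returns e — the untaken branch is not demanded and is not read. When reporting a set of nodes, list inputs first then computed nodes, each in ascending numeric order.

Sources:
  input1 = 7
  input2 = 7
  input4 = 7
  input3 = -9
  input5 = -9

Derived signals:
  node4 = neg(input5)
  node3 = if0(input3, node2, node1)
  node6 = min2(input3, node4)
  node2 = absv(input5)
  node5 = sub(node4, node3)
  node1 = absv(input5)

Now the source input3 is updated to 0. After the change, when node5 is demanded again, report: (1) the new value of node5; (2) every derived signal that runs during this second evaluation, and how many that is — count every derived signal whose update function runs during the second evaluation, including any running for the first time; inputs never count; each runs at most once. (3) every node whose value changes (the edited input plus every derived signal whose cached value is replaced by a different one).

Initial pass — values computed on the first demand:
  node1 = absv(-9) = 9
  node3 = if0(input3=-9 -> else branch node1) = 9
  node4 = neg(-9) = 9
  node5 = sub(9, 9) = 0

Second demand — change propagation:
  node2: newly demanded (no cache) — executes and yields 9.
  node3: re-runs because input3 -9->0; new result 9 (unchanged).
  node5: re-examined; everything it read last time is the same (node4 unchanged, node3 unchanged) — cache 0 kept, no run.

The important point: the flipped condition pulls in fresh nodes; node2 runs for the first time.

node5 now evaluates to 0.
Run set: node2, node3 (2 run).
Changed values: input3.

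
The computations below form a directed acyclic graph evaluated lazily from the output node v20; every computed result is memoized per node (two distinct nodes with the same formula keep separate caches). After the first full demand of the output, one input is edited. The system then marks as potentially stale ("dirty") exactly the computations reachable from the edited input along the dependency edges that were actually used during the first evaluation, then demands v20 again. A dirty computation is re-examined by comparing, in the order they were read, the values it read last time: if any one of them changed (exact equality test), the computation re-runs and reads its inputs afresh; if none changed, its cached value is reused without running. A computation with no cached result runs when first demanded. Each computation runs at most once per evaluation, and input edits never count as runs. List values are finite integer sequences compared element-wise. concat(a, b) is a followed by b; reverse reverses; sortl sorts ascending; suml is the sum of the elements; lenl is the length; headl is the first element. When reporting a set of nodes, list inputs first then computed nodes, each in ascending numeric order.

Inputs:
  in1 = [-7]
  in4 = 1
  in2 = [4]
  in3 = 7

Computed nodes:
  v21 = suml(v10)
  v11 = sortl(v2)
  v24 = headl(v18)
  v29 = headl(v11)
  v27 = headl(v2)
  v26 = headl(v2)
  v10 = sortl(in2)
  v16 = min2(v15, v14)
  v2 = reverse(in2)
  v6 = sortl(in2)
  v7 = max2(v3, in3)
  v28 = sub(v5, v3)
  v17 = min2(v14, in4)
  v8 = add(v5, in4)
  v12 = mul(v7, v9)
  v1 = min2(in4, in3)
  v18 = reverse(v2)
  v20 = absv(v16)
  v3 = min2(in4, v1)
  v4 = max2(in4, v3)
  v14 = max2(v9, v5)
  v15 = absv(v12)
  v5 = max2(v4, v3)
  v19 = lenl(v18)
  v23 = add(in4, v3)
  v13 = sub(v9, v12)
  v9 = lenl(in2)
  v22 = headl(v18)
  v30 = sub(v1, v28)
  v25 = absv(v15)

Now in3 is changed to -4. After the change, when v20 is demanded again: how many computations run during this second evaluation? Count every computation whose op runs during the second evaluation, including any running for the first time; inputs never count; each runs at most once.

First demand of the output computes:
  v1 = min2(1, 7) = 1
  v3 = min2(1, 1) = 1
  v4 = max2(1, 1) = 1
  v5 = max2(1, 1) = 1
  v7 = max2(1, 7) = 7
  v9 = lenl([4]) = 1
  v12 = mul(7, 1) = 7
  v14 = max2(1, 1) = 1
  v15 = absv(7) = 7
  v16 = min2(7, 1) = 1
  v20 = absv(1) = 1

After the edit, cleaning proceeds:
  v1: a read changed (in3 7->-4) — executes, giving -4.
  v3: a read changed (v1 1->-4) — executes, giving -4.
  v4: a read changed (v3 1->-4) — executes, giving 1 — identical to its old value.
  v5: a read changed (v3 1->-4) — executes, giving 1 — identical to its old value.
  v7: a read changed (v3 1->-4; in3 7->-4) — executes, giving -4.
  v12: a read changed (v7 7->-4) — executes, giving -4.
  v14: dirty, but its reads are unchanged (v9 unchanged, v5 unchanged); cached 1 stands.
  v15: a read changed (v12 7->-4) — executes, giving 4.
  v16: a read changed (v15 7->4) — executes, giving 1 — identical to its old value.
  v20: dirty, but its reads are unchanged (v16 unchanged); cached 1 stands.

Note where the cutoff bites: v14 is checked, finds nothing changed, and keeps its cache.

8 computations run: v1, v3, v4, v5, v7, v12, v15, v16.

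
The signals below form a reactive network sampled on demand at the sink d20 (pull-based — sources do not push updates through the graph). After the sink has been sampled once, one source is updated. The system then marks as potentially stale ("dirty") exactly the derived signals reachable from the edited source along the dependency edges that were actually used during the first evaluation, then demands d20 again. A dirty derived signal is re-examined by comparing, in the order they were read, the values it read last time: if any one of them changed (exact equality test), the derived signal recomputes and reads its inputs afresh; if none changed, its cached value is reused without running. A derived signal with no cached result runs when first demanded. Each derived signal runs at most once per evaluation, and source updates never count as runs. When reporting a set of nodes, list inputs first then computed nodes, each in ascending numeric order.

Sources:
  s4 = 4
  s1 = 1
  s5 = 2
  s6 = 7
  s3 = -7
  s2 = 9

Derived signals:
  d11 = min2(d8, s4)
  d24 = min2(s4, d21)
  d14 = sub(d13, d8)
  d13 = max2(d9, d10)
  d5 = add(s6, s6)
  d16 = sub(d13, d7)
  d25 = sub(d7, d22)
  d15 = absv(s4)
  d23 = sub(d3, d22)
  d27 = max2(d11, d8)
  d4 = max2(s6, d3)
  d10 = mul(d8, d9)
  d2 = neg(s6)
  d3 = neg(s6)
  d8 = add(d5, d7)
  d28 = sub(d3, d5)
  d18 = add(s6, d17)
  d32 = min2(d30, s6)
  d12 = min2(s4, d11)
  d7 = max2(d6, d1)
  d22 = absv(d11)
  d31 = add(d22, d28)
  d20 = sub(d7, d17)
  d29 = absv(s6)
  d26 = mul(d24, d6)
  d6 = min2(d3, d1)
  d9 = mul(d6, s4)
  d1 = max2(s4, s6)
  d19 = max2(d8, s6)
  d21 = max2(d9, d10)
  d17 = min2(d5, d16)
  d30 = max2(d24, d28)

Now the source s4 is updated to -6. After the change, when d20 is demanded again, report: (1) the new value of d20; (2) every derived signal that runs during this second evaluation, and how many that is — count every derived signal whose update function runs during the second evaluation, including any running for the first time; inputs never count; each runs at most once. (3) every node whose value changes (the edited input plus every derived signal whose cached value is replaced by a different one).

Initial pass — values computed on the first demand:
  d1 = max2(4, 7) = 7
  d3 = neg(7) = -7
  d5 = add(7, 7) = 14
  d6 = min2(-7, 7) = -7
  d7 = max2(-7, 7) = 7
  d8 = add(14, 7) = 21
  d9 = mul(-7, 4) = -28
  d10 = mul(21, -28) = -588
  d13 = max2(-28, -588) = -28
  d16 = sub(-28, 7) = -35
  d17 = min2(14, -35) = -35
  d20 = sub(7, -35) = 42

Second demand — change propagation:
  d1: re-runs because s4 4->-6; new result 7 (unchanged).
  d6: re-examined; everything it read last time is the same (d3 unchanged, d1 unchanged) — cache -7 kept, no run.
  d7: re-examined; everything it read last time is the same (d6 unchanged, d1 unchanged) — cache 7 kept, no run.
  d8: re-examined; everything it read last time is the same (d5 unchanged, d7 unchanged) — cache 21 kept, no run.
  d9: re-runs because s4 4->-6; new result 42.
  d10: re-runs because d9 -28->42; new result 882.
  d13: re-runs because d9 -28->42; d10 -588->882; new result 882.
  d16: re-runs because d13 -28->882; new result 875.
  d17: re-runs because d16 -35->875; new result 14.
  d20: re-runs because d17 -35->14; new result -7.

The important point: at d6 every value read last time is unchanged, so the dirty flag clears without a run.

d20 now evaluates to -7.
Run set: d1, d9, d10, d13, d16, d17, d20 (7 run).
Changed values: s4, d9, d10, d13, d16, d17, d20.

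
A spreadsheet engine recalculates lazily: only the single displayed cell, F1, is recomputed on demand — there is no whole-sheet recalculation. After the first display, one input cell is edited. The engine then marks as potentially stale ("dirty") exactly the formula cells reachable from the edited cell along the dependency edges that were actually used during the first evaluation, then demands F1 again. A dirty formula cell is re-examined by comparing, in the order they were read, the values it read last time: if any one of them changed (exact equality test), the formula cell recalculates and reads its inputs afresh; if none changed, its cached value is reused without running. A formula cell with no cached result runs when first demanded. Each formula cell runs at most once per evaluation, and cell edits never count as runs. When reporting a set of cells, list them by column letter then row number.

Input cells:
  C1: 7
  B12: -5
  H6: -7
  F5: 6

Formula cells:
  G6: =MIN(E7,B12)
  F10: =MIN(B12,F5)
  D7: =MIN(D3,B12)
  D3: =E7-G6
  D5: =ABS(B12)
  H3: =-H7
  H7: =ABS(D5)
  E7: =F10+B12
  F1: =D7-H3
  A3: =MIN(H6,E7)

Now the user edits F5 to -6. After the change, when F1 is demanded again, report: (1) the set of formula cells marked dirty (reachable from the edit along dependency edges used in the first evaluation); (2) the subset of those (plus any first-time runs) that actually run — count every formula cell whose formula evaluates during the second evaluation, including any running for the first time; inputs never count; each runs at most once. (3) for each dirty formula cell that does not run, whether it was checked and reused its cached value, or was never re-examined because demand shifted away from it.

First evaluation (everything demanded from the output):
  D5 = ABS(-5) = 5
  F10 = MIN(-5, 6) = -5
  E7 = -5 + -5 = -10
  G6 = MIN(-10, -5) = -10
  D3 = -10 - -10 = 0
  D7 = MIN(0, -5) = -5
  H7 = ABS(5) = 5
  H3 = -(5) = -5
  F1 = -5 - -5 = 0

Propagation after the edit:
  F10: runs — F5 6->-6; result -6.
  E7: runs — F10 -5->-6; result -11.
  G6: runs — E7 -10->-11; result -11.
  D3: runs — E7 -10->-11; G6 -10->-11; result 0 (same value as before).
  D7: checked — values it read are unchanged (D3 unchanged, B12 unchanged); reused cached -5 without running.
  F1: checked — values it read are unchanged (D7 unchanged, H3 unchanged); reused cached 0 without running.

Key observation: the change is absorbed at D3 — it re-runs but produces the same value, and the output's value is unchanged.

Marked dirty: D3, D7, E7, F1, F10, G6.
Formula cells that run: D3, E7, F10, G6 — 4 in total.
Checked but reused from cache: D7, F1.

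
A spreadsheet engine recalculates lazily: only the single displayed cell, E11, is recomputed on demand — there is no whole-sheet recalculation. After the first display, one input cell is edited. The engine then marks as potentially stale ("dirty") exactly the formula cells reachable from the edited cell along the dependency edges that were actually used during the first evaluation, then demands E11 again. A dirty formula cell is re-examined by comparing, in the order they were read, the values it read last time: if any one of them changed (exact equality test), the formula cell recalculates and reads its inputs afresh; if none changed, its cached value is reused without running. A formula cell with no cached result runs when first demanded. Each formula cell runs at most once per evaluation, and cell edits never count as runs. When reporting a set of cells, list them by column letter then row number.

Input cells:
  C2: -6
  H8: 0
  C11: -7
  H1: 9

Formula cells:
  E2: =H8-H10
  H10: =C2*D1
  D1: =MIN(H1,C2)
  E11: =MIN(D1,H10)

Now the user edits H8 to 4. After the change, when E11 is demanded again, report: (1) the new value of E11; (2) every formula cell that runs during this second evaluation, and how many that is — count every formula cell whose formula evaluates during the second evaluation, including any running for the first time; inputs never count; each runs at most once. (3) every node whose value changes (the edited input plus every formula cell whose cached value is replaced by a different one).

New value of E11: -6.
Formula cells that run: none — 0 in total.
Values that change: H8.
Key observation: H8 is never demanded by the output, so the edit triggers no recomputation at all.

First evaluation (everything demanded from the output):
  D1 = MIN(9, -6) = -6
  H10 = -6 * -6 = 36
  E11 = MIN(-6, 36) = -6

Propagation after the edit:
  H8 feeds no computation that the output demands — nothing is marked dirty and nothing runs.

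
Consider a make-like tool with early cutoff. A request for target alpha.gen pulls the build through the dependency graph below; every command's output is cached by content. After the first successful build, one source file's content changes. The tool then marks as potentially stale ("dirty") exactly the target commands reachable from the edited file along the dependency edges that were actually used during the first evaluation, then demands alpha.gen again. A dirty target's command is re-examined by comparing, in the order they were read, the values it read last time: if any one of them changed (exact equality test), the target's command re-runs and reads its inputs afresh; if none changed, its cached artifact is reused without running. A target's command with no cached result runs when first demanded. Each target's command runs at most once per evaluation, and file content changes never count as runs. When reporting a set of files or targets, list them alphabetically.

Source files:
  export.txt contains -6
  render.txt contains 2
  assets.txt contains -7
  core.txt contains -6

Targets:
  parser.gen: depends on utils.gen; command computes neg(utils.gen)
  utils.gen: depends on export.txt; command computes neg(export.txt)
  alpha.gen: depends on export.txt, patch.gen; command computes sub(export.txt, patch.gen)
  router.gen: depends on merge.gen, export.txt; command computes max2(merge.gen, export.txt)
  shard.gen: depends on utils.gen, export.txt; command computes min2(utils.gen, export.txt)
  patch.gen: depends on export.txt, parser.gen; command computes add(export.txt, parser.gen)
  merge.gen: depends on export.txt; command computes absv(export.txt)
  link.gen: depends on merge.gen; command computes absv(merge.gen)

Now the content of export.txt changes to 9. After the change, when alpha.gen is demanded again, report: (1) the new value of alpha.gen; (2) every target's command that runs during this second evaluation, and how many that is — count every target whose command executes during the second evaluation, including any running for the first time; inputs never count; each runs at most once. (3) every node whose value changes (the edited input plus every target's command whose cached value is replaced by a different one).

Demanding alpha.gen again yields -9.
4 target commands run: alpha.gen, parser.gen, patch.gen, utils.gen.
The nodes whose values change: alpha.gen, export.txt, parser.gen, patch.gen, utils.gen.

First demand of the output computes:
  utils.gen = neg(-6) = 6
  parser.gen = neg(6) = -6
  patch.gen = add(-6, -6) = -12
  alpha.gen = sub(-6, -12) = 6

After the edit, cleaning proceeds:
  utils.gen: a read changed (export.txt -6->9) — executes, giving -9.
  parser.gen: a read changed (utils.gen 6->-9) — executes, giving 9.
  patch.gen: a read changed (export.txt -6->9; parser.gen -6->9) — executes, giving 18.
  alpha.gen: a read changed (export.txt -6->9; patch.gen -12->18) — executes, giving -9.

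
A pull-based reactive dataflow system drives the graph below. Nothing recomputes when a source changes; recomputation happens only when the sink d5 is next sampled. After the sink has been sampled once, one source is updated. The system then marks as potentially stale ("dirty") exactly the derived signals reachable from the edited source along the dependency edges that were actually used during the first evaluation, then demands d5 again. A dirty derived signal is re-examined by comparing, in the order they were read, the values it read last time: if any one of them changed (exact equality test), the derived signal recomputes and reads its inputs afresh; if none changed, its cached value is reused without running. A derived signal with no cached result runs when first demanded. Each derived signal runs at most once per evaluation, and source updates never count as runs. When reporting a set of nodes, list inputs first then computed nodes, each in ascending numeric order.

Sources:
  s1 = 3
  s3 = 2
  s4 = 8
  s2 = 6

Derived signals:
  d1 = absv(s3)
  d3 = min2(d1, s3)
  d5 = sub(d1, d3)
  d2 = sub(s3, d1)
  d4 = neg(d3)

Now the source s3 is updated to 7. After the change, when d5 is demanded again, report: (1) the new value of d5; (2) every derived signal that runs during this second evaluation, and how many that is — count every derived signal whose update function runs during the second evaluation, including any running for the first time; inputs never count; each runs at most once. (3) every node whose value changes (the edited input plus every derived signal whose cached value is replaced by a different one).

New value of d5: 0.
Derived signals that run: d1, d3, d5 — 3 in total.
Values that change: s3, d1, d3.

First evaluation (everything demanded from the output):
  d1 = absv(2) = 2
  d3 = min2(2, 2) = 2
  d5 = sub(2, 2) = 0

Propagation after the edit:
  d1: runs — s3 2->7; result 7.
  d3: runs — d1 2->7; s3 2->7; result 7.
  d5: runs — d1 2->7; d3 2->7; result 0 (same value as before).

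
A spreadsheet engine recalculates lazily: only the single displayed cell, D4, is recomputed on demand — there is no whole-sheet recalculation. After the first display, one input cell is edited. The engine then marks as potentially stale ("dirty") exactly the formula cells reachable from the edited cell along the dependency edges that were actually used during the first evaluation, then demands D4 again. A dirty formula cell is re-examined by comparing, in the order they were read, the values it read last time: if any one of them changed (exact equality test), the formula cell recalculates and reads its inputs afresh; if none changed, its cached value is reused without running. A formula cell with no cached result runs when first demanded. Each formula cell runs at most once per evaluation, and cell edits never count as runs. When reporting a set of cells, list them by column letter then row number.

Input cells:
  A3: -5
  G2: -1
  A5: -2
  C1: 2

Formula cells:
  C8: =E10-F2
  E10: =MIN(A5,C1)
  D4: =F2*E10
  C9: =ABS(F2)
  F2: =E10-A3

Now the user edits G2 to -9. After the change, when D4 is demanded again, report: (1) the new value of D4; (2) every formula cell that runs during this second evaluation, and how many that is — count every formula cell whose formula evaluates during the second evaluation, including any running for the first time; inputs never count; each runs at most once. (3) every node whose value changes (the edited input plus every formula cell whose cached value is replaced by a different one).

New value of D4: -6.
Formula cells that run: none — 0 in total.
Values that change: G2.
Key observation: G2 is never demanded by the output, so the edit triggers no recomputation at all.

First evaluation (everything demanded from the output):
  E10 = MIN(-2, 2) = -2
  F2 = -2 - -5 = 3
  D4 = 3 * -2 = -6

Propagation after the edit:
  G2 feeds no computation that the output demands — nothing is marked dirty and nothing runs.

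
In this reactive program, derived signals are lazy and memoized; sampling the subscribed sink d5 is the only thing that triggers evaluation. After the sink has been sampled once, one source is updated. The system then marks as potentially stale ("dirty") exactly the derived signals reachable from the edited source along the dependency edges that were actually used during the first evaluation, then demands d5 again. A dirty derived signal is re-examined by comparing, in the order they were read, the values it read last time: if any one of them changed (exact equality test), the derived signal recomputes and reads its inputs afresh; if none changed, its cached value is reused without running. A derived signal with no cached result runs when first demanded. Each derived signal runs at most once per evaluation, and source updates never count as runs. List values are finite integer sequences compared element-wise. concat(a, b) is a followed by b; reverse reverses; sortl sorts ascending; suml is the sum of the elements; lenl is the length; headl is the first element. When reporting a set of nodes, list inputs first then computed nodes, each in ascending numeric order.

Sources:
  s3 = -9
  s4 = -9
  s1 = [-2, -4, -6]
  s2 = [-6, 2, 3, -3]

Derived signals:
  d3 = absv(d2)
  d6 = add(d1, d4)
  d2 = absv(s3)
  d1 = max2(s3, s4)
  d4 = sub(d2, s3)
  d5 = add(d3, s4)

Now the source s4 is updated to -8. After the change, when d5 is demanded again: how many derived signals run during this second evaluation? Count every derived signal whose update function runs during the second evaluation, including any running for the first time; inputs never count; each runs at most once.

First demand of the output computes:
  d2 = absv(-9) = 9
  d3 = absv(9) = 9
  d5 = add(9, -9) = 0

After the edit, cleaning proceeds:
  d5: a read changed (s4 -9->-8) — executes, giving 1.

1 derived signals run: d5.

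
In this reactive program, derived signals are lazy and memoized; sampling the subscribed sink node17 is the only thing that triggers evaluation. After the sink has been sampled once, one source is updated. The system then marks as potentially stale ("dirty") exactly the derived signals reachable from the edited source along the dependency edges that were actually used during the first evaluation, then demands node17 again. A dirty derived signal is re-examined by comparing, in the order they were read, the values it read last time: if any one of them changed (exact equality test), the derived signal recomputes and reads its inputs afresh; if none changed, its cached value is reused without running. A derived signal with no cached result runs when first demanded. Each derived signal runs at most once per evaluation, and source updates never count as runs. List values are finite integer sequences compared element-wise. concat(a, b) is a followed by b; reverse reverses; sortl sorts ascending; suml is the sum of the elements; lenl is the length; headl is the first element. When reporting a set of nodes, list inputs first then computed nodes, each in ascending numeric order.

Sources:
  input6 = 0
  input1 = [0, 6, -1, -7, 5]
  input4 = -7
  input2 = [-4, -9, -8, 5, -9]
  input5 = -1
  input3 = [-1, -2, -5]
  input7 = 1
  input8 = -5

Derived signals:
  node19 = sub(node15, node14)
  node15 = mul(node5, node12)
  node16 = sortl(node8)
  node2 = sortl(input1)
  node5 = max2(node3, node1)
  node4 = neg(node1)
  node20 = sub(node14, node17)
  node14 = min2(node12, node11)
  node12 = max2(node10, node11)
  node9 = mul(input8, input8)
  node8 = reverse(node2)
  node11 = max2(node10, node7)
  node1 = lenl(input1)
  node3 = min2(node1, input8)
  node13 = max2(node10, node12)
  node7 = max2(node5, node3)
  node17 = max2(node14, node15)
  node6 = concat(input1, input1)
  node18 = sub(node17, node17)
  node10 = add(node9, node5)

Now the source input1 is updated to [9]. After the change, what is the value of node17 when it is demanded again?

First demand of the output computes:
  node1 = lenl([0, 6, -1, -7, 5]) = 5
  node3 = min2(5, -5) = -5
  node5 = max2(-5, 5) = 5
  node7 = max2(5, -5) = 5
  node9 = mul(-5, -5) = 25
  node10 = add(25, 5) = 30
  node11 = max2(30, 5) = 30
  node12 = max2(30, 30) = 30
  node14 = min2(30, 30) = 30
  node15 = mul(5, 30) = 150
  node17 = max2(30, 150) = 150

After the edit, cleaning proceeds:
  node1: a read changed (input1 [0, 6, -1, -7, 5]->[9]) — executes, giving 1.
  node3: a read changed (node1 5->1) — executes, giving -5 — identical to its old value.
  node5: a read changed (node1 5->1) — executes, giving 1.
  node7: a read changed (node5 5->1) — executes, giving 1.
  node10: a read changed (node5 5->1) — executes, giving 26.
  node11: a read changed (node10 30->26; node7 5->1) — executes, giving 26.
  node12: a read changed (node10 30->26; node11 30->26) — executes, giving 26.
  node14: a read changed (node12 30->26; node11 30->26) — executes, giving 26.
  node15: a read changed (node5 5->1; node12 30->26) — executes, giving 26.
  node17: a read changed (node14 30->26; node15 150->26) — executes, giving 26.

Demanding node17 again yields 26.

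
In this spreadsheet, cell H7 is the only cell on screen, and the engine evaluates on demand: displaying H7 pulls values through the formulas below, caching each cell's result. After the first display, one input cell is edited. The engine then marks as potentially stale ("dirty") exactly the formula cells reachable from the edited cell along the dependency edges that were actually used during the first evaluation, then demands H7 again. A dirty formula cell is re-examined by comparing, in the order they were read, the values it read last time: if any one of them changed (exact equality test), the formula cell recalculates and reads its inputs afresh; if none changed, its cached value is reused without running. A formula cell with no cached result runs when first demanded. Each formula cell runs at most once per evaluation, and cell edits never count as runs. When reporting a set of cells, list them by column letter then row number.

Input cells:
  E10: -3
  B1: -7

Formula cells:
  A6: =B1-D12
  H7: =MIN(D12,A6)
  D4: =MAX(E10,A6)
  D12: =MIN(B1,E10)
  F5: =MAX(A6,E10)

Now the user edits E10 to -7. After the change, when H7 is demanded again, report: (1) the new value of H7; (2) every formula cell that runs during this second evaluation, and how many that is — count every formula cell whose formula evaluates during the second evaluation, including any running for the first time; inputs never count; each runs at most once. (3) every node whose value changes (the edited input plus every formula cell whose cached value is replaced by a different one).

H7 now evaluates to -7.
Run set: D12 (1 run).
Changed values: E10.
The important point: D12 recomputes to an identical value, and the output ends up unchanged.

Initial pass — values computed on the first demand:
  D12 = MIN(-7, -3) = -7
  A6 = -7 - -7 = 0
  H7 = MIN(-7, 0) = -7

Second demand — change propagation:
  D12: re-runs because E10 -3->-7; new result -7 (unchanged).
  A6: re-examined; everything it read last time is the same (B1 unchanged, D12 unchanged) — cache 0 kept, no run.
  H7: re-examined; everything it read last time is the same (D12 unchanged, A6 unchanged) — cache -7 kept, no run.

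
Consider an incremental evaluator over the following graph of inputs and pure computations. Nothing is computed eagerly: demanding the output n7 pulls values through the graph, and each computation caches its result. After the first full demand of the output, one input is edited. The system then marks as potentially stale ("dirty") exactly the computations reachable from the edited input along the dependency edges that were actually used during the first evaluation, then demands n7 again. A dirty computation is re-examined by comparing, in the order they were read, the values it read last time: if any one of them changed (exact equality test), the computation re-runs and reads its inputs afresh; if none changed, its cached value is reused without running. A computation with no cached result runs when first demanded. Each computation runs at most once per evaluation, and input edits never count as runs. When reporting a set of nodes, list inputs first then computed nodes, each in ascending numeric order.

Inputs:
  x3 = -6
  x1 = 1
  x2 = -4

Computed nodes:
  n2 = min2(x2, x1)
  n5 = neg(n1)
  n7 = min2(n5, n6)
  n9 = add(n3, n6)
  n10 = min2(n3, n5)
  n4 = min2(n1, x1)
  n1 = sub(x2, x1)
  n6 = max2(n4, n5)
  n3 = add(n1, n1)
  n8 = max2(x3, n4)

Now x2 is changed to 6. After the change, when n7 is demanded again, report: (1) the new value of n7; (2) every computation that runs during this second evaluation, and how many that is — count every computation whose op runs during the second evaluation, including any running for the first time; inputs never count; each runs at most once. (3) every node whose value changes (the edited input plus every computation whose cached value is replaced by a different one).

Initial pass — values computed on the first demand:
  n1 = sub(-4, 1) = -5
  n4 = min2(-5, 1) = -5
  n5 = neg(-5) = 5
  n6 = max2(-5, 5) = 5
  n7 = min2(5, 5) = 5

Second demand — change propagation:
  n1: re-runs because x2 -4->6; new result 5.
  n4: re-runs because n1 -5->5; new result 1.
  n5: re-runs because n1 -5->5; new result -5.
  n6: re-runs because n4 -5->1; n5 5->-5; new result 1.
  n7: re-runs because n5 5->-5; n6 5->1; new result -5.

n7 now evaluates to -5.
Run set: n1, n4, n5, n6, n7 (5 run).
Changed values: x2, n1, n4, n5, n6, n7.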